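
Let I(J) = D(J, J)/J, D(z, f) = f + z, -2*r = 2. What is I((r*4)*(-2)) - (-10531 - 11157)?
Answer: 21690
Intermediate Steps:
r = -1 (r = -1/2*2 = -1)
I(J) = 2 (I(J) = (J + J)/J = (2*J)/J = 2)
I((r*4)*(-2)) - (-10531 - 11157) = 2 - (-10531 - 11157) = 2 - 1*(-21688) = 2 + 21688 = 21690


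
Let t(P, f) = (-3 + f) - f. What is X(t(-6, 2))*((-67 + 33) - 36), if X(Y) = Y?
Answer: 210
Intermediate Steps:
t(P, f) = -3
X(t(-6, 2))*((-67 + 33) - 36) = -3*((-67 + 33) - 36) = -3*(-34 - 36) = -3*(-70) = 210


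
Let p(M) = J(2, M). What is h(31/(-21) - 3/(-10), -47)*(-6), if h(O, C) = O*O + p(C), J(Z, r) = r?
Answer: 2011691/7350 ≈ 273.70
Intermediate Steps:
p(M) = M
h(O, C) = C + O**2 (h(O, C) = O*O + C = O**2 + C = C + O**2)
h(31/(-21) - 3/(-10), -47)*(-6) = (-47 + (31/(-21) - 3/(-10))**2)*(-6) = (-47 + (31*(-1/21) - 3*(-1/10))**2)*(-6) = (-47 + (-31/21 + 3/10)**2)*(-6) = (-47 + (-247/210)**2)*(-6) = (-47 + 61009/44100)*(-6) = -2011691/44100*(-6) = 2011691/7350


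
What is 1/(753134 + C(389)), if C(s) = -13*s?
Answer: 1/748077 ≈ 1.3368e-6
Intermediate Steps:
1/(753134 + C(389)) = 1/(753134 - 13*389) = 1/(753134 - 5057) = 1/748077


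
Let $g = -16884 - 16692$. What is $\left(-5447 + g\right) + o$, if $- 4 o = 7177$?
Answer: $- \frac{163269}{4} \approx -40817.0$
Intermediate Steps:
$o = - \frac{7177}{4}$ ($o = \left(- \frac{1}{4}\right) 7177 = - \frac{7177}{4} \approx -1794.3$)
$g = -33576$
$\left(-5447 + g\right) + o = \left(-5447 - 33576\right) - \frac{7177}{4} = -39023 - \frac{7177}{4} = - \frac{163269}{4}$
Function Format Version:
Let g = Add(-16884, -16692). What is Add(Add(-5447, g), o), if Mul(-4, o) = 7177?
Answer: Rational(-163269, 4) ≈ -40817.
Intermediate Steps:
o = Rational(-7177, 4) (o = Mul(Rational(-1, 4), 7177) = Rational(-7177, 4) ≈ -1794.3)
g = -33576
Add(Add(-5447, g), o) = Add(Add(-5447, -33576), Rational(-7177, 4)) = Add(-39023, Rational(-7177, 4)) = Rational(-163269, 4)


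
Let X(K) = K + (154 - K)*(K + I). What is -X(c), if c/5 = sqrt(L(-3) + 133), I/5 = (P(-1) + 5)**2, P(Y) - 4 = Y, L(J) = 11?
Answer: -35780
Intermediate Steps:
P(Y) = 4 + Y
I = 320 (I = 5*((4 - 1) + 5)**2 = 5*(3 + 5)**2 = 5*8**2 = 5*64 = 320)
c = 60 (c = 5*sqrt(11 + 133) = 5*sqrt(144) = 5*12 = 60)
X(K) = K + (154 - K)*(320 + K) (X(K) = K + (154 - K)*(K + 320) = K + (154 - K)*(320 + K))
-X(c) = -(49280 - 1*60**2 - 165*60) = -(49280 - 1*3600 - 9900) = -(49280 - 3600 - 9900) = -1*35780 = -35780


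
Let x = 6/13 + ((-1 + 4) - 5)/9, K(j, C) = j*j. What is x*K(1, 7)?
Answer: 28/117 ≈ 0.23932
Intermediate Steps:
K(j, C) = j²
x = 28/117 (x = 6*(1/13) + (3 - 5)*(⅑) = 6/13 - 2*⅑ = 6/13 - 2/9 = 28/117 ≈ 0.23932)
x*K(1, 7) = (28/117)*1² = (28/117)*1 = 28/117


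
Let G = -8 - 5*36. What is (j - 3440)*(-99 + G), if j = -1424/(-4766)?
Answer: 2352483896/2383 ≈ 9.8719e+5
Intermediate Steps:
j = 712/2383 (j = -1424*(-1/4766) = 712/2383 ≈ 0.29878)
G = -188 (G = -8 - 180 = -188)
(j - 3440)*(-99 + G) = (712/2383 - 3440)*(-99 - 188) = -8196808/2383*(-287) = 2352483896/2383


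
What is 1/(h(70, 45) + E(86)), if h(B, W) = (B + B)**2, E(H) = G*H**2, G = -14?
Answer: -1/83944 ≈ -1.1913e-5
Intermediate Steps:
E(H) = -14*H**2
h(B, W) = 4*B**2 (h(B, W) = (2*B)**2 = 4*B**2)
1/(h(70, 45) + E(86)) = 1/(4*70**2 - 14*86**2) = 1/(4*4900 - 14*7396) = 1/(19600 - 103544) = 1/(-83944) = -1/83944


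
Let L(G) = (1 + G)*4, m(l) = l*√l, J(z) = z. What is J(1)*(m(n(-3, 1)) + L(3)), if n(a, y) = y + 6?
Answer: 16 + 7*√7 ≈ 34.520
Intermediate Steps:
n(a, y) = 6 + y
m(l) = l^(3/2)
L(G) = 4 + 4*G
J(1)*(m(n(-3, 1)) + L(3)) = 1*((6 + 1)^(3/2) + (4 + 4*3)) = 1*(7^(3/2) + (4 + 12)) = 1*(7*√7 + 16) = 1*(16 + 7*√7) = 16 + 7*√7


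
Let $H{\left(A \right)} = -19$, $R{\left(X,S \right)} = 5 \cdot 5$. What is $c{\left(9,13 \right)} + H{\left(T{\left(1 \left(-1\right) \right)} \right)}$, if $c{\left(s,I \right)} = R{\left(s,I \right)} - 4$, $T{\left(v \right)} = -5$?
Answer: $2$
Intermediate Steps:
$R{\left(X,S \right)} = 25$
$c{\left(s,I \right)} = 21$ ($c{\left(s,I \right)} = 25 - 4 = 21$)
$c{\left(9,13 \right)} + H{\left(T{\left(1 \left(-1\right) \right)} \right)} = 21 - 19 = 2$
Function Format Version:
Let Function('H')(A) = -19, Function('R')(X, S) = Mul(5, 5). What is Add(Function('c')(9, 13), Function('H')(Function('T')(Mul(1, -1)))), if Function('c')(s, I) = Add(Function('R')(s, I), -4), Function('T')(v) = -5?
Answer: 2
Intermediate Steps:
Function('R')(X, S) = 25
Function('c')(s, I) = 21 (Function('c')(s, I) = Add(25, -4) = 21)
Add(Function('c')(9, 13), Function('H')(Function('T')(Mul(1, -1)))) = Add(21, -19) = 2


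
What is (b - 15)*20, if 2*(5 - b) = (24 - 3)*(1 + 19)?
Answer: -4400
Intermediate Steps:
b = -205 (b = 5 - (24 - 3)*(1 + 19)/2 = 5 - 21*20/2 = 5 - ½*420 = 5 - 210 = -205)
(b - 15)*20 = (-205 - 15)*20 = -220*20 = -4400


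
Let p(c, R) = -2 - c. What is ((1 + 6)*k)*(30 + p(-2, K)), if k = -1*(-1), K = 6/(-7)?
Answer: 210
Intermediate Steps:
K = -6/7 (K = 6*(-1/7) = -6/7 ≈ -0.85714)
k = 1
((1 + 6)*k)*(30 + p(-2, K)) = ((1 + 6)*1)*(30 + (-2 - 1*(-2))) = (7*1)*(30 + (-2 + 2)) = 7*(30 + 0) = 7*30 = 210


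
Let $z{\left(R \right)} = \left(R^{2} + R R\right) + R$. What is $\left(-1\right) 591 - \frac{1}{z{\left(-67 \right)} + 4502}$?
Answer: $- \frac{7927084}{13413} \approx -591.0$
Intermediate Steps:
$z{\left(R \right)} = R + 2 R^{2}$ ($z{\left(R \right)} = \left(R^{2} + R^{2}\right) + R = 2 R^{2} + R = R + 2 R^{2}$)
$\left(-1\right) 591 - \frac{1}{z{\left(-67 \right)} + 4502} = \left(-1\right) 591 - \frac{1}{- 67 \left(1 + 2 \left(-67\right)\right) + 4502} = -591 - \frac{1}{- 67 \left(1 - 134\right) + 4502} = -591 - \frac{1}{\left(-67\right) \left(-133\right) + 4502} = -591 - \frac{1}{8911 + 4502} = -591 - \frac{1}{13413} = - \frac{7927084}{13413}$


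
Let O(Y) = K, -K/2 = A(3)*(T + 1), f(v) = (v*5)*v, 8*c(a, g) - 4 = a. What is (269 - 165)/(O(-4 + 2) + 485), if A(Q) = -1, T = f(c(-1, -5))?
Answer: 3328/15629 ≈ 0.21294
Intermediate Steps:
c(a, g) = ½ + a/8
f(v) = 5*v² (f(v) = (5*v)*v = 5*v²)
T = 45/64 (T = 5*(½ + (⅛)*(-1))² = 5*(½ - ⅛)² = 5*(3/8)² = 5*(9/64) = 45/64 ≈ 0.70313)
K = 109/32 (K = -(-2)*(45/64 + 1) = -(-2)*109/64 = -2*(-109/64) = 109/32 ≈ 3.4063)
O(Y) = 109/32
(269 - 165)/(O(-4 + 2) + 485) = (269 - 165)/(109/32 + 485) = 104/(15629/32) = 104*(32/15629) = 3328/15629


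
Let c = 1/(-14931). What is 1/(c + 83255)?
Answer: 14931/1243080404 ≈ 1.2011e-5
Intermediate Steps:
c = -1/14931 ≈ -6.6975e-5
1/(c + 83255) = 1/(-1/14931 + 83255) = 1/(1243080404/14931) = 14931/1243080404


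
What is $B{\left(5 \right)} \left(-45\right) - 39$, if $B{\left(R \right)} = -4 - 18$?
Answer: $951$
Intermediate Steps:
$B{\left(R \right)} = -22$ ($B{\left(R \right)} = -4 - 18 = -22$)
$B{\left(5 \right)} \left(-45\right) - 39 = \left(-22\right) \left(-45\right) - 39 = 990 - 39 = 951$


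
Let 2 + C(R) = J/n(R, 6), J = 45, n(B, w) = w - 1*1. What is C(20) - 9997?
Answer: -9990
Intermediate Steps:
n(B, w) = -1 + w (n(B, w) = w - 1 = -1 + w)
C(R) = 7 (C(R) = -2 + 45/(-1 + 6) = -2 + 45/5 = -2 + 45*(1/5) = -2 + 9 = 7)
C(20) - 9997 = 7 - 9997 = -9990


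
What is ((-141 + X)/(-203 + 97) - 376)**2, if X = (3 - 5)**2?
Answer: 1577598961/11236 ≈ 1.4041e+5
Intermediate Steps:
X = 4 (X = (-2)**2 = 4)
((-141 + X)/(-203 + 97) - 376)**2 = ((-141 + 4)/(-203 + 97) - 376)**2 = (-137/(-106) - 376)**2 = (-137*(-1/106) - 376)**2 = (137/106 - 376)**2 = (-39719/106)**2 = 1577598961/11236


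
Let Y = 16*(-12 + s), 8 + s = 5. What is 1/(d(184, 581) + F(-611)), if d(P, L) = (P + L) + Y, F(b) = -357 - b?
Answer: 1/779 ≈ 0.0012837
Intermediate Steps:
s = -3 (s = -8 + 5 = -3)
Y = -240 (Y = 16*(-12 - 3) = 16*(-15) = -240)
d(P, L) = -240 + L + P (d(P, L) = (P + L) - 240 = (L + P) - 240 = -240 + L + P)
1/(d(184, 581) + F(-611)) = 1/((-240 + 581 + 184) + (-357 - 1*(-611))) = 1/(525 + (-357 + 611)) = 1/(525 + 254) = 1/779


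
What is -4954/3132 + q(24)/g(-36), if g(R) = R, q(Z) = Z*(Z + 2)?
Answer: -29621/1566 ≈ -18.915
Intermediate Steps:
q(Z) = Z*(2 + Z)
-4954/3132 + q(24)/g(-36) = -4954/3132 + (24*(2 + 24))/(-36) = -4954*1/3132 + (24*26)*(-1/36) = -2477/1566 + 624*(-1/36) = -2477/1566 - 52/3 = -29621/1566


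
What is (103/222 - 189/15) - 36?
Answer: -53431/1110 ≈ -48.136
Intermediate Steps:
(103/222 - 189/15) - 36 = (103*(1/222) - 189*1/15) - 36 = (103/222 - 63/5) - 36 = -13471/1110 - 36 = -53431/1110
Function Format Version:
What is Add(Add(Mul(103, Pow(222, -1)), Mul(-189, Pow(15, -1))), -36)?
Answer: Rational(-53431, 1110) ≈ -48.136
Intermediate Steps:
Add(Add(Mul(103, Pow(222, -1)), Mul(-189, Pow(15, -1))), -36) = Add(Add(Mul(103, Rational(1, 222)), Mul(-189, Rational(1, 15))), -36) = Add(Add(Rational(103, 222), Rational(-63, 5)), -36) = Add(Rational(-13471, 1110), -36) = Rational(-53431, 1110)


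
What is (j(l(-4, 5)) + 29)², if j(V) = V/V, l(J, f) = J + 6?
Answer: 900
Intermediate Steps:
l(J, f) = 6 + J
j(V) = 1
(j(l(-4, 5)) + 29)² = (1 + 29)² = 30² = 900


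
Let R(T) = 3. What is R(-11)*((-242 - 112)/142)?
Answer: -531/71 ≈ -7.4789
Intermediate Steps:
R(-11)*((-242 - 112)/142) = 3*((-242 - 112)/142) = 3*(-354*1/142) = 3*(-177/71) = -531/71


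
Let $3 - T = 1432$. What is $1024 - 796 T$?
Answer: $1138508$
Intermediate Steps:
$T = -1429$ ($T = 3 - 1432 = -1429$)
$1024 - 796 T = 1024 - -1137484 = 1024 + 1137484 = 1138508$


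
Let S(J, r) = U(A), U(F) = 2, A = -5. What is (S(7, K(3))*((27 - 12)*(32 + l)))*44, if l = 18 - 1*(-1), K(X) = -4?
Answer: 67320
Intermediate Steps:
S(J, r) = 2
l = 19 (l = 18 + 1 = 19)
(S(7, K(3))*((27 - 12)*(32 + l)))*44 = (2*((27 - 12)*(32 + 19)))*44 = (2*(15*51))*44 = (2*765)*44 = 1530*44 = 67320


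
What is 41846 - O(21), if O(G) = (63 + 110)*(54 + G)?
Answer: 28871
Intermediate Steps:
O(G) = 9342 + 173*G (O(G) = 173*(54 + G) = 9342 + 173*G)
41846 - O(21) = 41846 - (9342 + 173*21) = 41846 - (9342 + 3633) = 41846 - 1*12975 = 41846 - 12975 = 28871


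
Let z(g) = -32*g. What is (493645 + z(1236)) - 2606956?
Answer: -2152863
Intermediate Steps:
(493645 + z(1236)) - 2606956 = (493645 - 32*1236) - 2606956 = (493645 - 39552) - 2606956 = 454093 - 2606956 = -2152863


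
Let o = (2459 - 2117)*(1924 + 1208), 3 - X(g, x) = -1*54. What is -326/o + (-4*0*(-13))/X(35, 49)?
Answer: -163/535572 ≈ -0.00030435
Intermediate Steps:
X(g, x) = 57 (X(g, x) = 3 - (-1)*54 = 3 - 1*(-54) = 3 + 54 = 57)
o = 1071144 (o = 342*3132 = 1071144)
-326/o + (-4*0*(-13))/X(35, 49) = -326/1071144 + (-4*0*(-13))/57 = -326*1/1071144 + (0*(-13))*(1/57) = -163/535572 + 0*(1/57) = -163/535572 + 0 = -163/535572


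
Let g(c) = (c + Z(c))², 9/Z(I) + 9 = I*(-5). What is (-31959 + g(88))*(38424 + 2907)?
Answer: -201797754014850/201601 ≈ -1.0010e+9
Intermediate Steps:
Z(I) = 9/(-9 - 5*I) (Z(I) = 9/(-9 + I*(-5)) = 9/(-9 - 5*I))
g(c) = (c - 9/(9 + 5*c))²
(-31959 + g(88))*(38424 + 2907) = (-31959 + (88 - 9/(9 + 5*88))²)*(38424 + 2907) = (-31959 + (88 - 9/(9 + 440))²)*41331 = (-31959 + (88 - 9/449)²)*41331 = (-31959 + (39503/449)²)*41331 = (-31959 + 1560487009/201601)*41331 = -4882479350/201601*41331 = -201797754014850/201601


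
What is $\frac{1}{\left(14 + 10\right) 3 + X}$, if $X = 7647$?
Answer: $\frac{1}{7719} \approx 0.00012955$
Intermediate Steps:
$\frac{1}{\left(14 + 10\right) 3 + X} = \frac{1}{\left(14 + 10\right) 3 + 7647} = \frac{1}{24 \cdot 3 + 7647} = \frac{1}{72 + 7647} = \frac{1}{7719}$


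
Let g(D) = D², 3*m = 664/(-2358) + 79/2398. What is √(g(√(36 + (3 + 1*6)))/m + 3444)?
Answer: √57348563645778/140599 ≈ 53.862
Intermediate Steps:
m = -702995/8481726 (m = (664/(-2358) + 79/2398)/3 = (664*(-1/2358) + 79*(1/2398))/3 = (-332/1179 + 79/2398)/3 = (⅓)*(-702995/2827242) = -702995/8481726 ≈ -0.082883)
√(g(√(36 + (3 + 1*6)))/m + 3444) = √((√(36 + (3 + 1*6)))²/(-702995/8481726) + 3444) = √((√(36 + (3 + 6)))²*(-8481726/702995) + 3444) = √((√(36 + 9))²*(-8481726/702995) + 3444) = √((√45)²*(-8481726/702995) + 3444) = √((3*√5)²*(-8481726/702995) + 3444) = √(45*(-8481726/702995) + 3444) = √(-76335534/140599 + 3444) = √(407887422/140599) = √57348563645778/140599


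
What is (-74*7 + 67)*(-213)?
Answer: 96063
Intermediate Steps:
(-74*7 + 67)*(-213) = (-518 + 67)*(-213) = -451*(-213) = 96063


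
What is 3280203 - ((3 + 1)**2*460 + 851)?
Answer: 3271992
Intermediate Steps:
3280203 - ((3 + 1)**2*460 + 851) = 3280203 - (4**2*460 + 851) = 3280203 - (16*460 + 851) = 3280203 - (7360 + 851) = 3280203 - 1*8211 = 3280203 - 8211 = 3271992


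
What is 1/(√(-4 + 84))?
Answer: √5/20 ≈ 0.11180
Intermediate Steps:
1/(√(-4 + 84)) = 1/(√80) = 1/(4*√5) = √5/20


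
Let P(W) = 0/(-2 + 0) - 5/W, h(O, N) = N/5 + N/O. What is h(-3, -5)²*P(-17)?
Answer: 20/153 ≈ 0.13072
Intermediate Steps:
h(O, N) = N/5 + N/O (h(O, N) = N*(⅕) + N/O = N/5 + N/O)
P(W) = -5/W (P(W) = 0/(-2) - 5/W = 0*(-½) - 5/W = 0 - 5/W = -5/W)
h(-3, -5)²*P(-17) = ((⅕)*(-5) - 5/(-3))²*(-5/(-17)) = (-1 - 5*(-⅓))²*(-5*(-1/17)) = (-1 + 5/3)²*(5/17) = (⅔)²*(5/17) = (4/9)*(5/17) = 20/153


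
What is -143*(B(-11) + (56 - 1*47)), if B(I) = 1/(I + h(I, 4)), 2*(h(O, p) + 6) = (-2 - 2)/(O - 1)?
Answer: -129129/101 ≈ -1278.5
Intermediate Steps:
h(O, p) = -6 - 2/(-1 + O) (h(O, p) = -6 + ((-2 - 2)/(O - 1))/2 = -6 + (-4/(-1 + O))/2 = -6 - 2/(-1 + O))
B(I) = 1/(I + 2*(2 - 3*I)/(-1 + I))
-143*(B(-11) + (56 - 1*47)) = -143*((-1 - 11)/(4 + (-11)² - 7*(-11)) + (56 - 1*47)) = -143*(-12/(4 + 121 + 77) + (56 - 47)) = -143*(-12/202 + 9) = -143*((1/202)*(-12) + 9) = -143*(-6/101 + 9) = -143*903/101 = -129129/101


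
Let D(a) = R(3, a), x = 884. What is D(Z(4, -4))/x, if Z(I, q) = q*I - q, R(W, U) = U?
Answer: -3/221 ≈ -0.013575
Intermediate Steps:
Z(I, q) = -q + I*q (Z(I, q) = I*q - q = -q + I*q)
D(a) = a
D(Z(4, -4))/x = -4*(-1 + 4)/884 = -4*3*(1/884) = -12*1/884 = -3/221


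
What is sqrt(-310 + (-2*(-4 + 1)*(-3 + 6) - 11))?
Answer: I*sqrt(303) ≈ 17.407*I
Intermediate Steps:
sqrt(-310 + (-2*(-4 + 1)*(-3 + 6) - 11)) = sqrt(-310 + (-(-6)*3 - 11)) = sqrt(-310 + (-2*(-9) - 11)) = sqrt(-310 + (18 - 11)) = sqrt(-310 + 7) = sqrt(-303) = I*sqrt(303)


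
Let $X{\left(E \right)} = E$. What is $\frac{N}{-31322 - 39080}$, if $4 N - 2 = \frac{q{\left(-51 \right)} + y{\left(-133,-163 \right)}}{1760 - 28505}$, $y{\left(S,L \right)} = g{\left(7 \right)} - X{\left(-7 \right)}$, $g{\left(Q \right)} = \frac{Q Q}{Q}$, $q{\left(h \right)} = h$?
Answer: $- \frac{53527}{7531605960} \approx -7.107 \cdot 10^{-6}$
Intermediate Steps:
$g{\left(Q \right)} = Q$ ($g{\left(Q \right)} = \frac{Q^{2}}{Q} = Q$)
$y{\left(S,L \right)} = 14$ ($y{\left(S,L \right)} = 7 - -7 = 7 + 7 = 14$)
$N = \frac{53527}{106980}$ ($N = \frac{1}{2} + \frac{\left(-51 + 14\right) \frac{1}{1760 - 28505}}{4} = \frac{1}{2} + \frac{\left(-37\right) \frac{1}{-26745}}{4} = \frac{1}{2} + \frac{\left(-37\right) \left(- \frac{1}{26745}\right)}{4} = \frac{1}{2} + \frac{1}{4} \cdot \frac{37}{26745} = \frac{1}{2} + \frac{37}{106980} = \frac{53527}{106980} \approx 0.50035$)
$\frac{N}{-31322 - 39080} = \frac{53527}{106980 \left(-31322 - 39080\right)} = \frac{53527}{106980 \left(-70402\right)} = \frac{53527}{106980} \left(- \frac{1}{70402}\right) = - \frac{53527}{7531605960}$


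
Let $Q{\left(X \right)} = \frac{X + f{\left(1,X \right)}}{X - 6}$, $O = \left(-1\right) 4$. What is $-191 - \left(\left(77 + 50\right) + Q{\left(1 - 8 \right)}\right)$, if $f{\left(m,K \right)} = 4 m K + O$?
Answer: $-321$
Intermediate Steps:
$O = -4$
$f{\left(m,K \right)} = -4 + 4 K m$ ($f{\left(m,K \right)} = 4 m K - 4 = 4 K m - 4 = -4 + 4 K m$)
$Q{\left(X \right)} = \frac{-4 + 5 X}{-6 + X}$ ($Q{\left(X \right)} = \frac{X + \left(-4 + 4 X 1\right)}{X - 6} = \frac{X + \left(-4 + 4 X\right)}{-6 + X} = \frac{-4 + 5 X}{-6 + X}$)
$-191 - \left(\left(77 + 50\right) + Q{\left(1 - 8 \right)}\right) = -191 - \left(\left(77 + 50\right) + \frac{-4 + 5 \left(1 - 8\right)}{-6 + \left(1 - 8\right)}\right) = -191 - \left(127 + \frac{-4 + 5 \left(1 - 8\right)}{-6 + \left(1 - 8\right)}\right) = -191 - \left(127 + \frac{-4 + 5 \left(-7\right)}{-6 - 7}\right) = -191 - \left(127 + \frac{-4 - 35}{-13}\right) = -191 - \left(127 - -3\right) = -191 - \left(127 + 3\right) = -191 - 130 = -321$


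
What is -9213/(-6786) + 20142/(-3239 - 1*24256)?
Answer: 332273/531570 ≈ 0.62508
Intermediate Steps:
-9213/(-6786) + 20142/(-3239 - 1*24256) = -9213*(-1/6786) + 20142/(-3239 - 24256) = 3071/2262 + 20142/(-27495) = 3071/2262 + 20142*(-1/27495) = 3071/2262 - 2238/3055 = 332273/531570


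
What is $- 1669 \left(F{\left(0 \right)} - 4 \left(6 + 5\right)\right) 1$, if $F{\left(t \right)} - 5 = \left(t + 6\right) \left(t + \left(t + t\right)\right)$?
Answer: $65091$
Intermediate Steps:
$F{\left(t \right)} = 5 + 3 t \left(6 + t\right)$ ($F{\left(t \right)} = 5 + \left(t + 6\right) \left(t + \left(t + t\right)\right) = 5 + \left(6 + t\right) \left(t + 2 t\right) = 5 + \left(6 + t\right) 3 t = 5 + 3 t \left(6 + t\right)$)
$- 1669 \left(F{\left(0 \right)} - 4 \left(6 + 5\right)\right) 1 = - 1669 \left(\left(5 + 3 \cdot 0^{2} + 18 \cdot 0\right) - 4 \left(6 + 5\right)\right) 1 = - 1669 \left(\left(5 + 3 \cdot 0 + 0\right) - 44\right) 1 = - 1669 \left(\left(5 + 0 + 0\right) - 44\right) 1 = - 1669 \left(5 - 44\right) 1 = - 1669 \left(\left(-39\right) 1\right) = \left(-1669\right) \left(-39\right) = 65091$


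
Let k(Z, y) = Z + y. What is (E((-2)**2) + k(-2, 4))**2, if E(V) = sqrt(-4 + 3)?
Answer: (2 + I)**2 ≈ 3.0 + 4.0*I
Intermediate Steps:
E(V) = I (E(V) = sqrt(-1) = I)
(E((-2)**2) + k(-2, 4))**2 = (I + (-2 + 4))**2 = (I + 2)**2 = (2 + I)**2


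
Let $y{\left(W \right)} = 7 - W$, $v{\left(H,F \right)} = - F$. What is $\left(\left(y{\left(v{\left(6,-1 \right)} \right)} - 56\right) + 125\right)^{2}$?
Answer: $5625$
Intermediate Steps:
$\left(\left(y{\left(v{\left(6,-1 \right)} \right)} - 56\right) + 125\right)^{2} = \left(\left(\left(7 - \left(-1\right) \left(-1\right)\right) - 56\right) + 125\right)^{2} = \left(\left(\left(7 - 1\right) - 56\right) + 125\right)^{2} = \left(\left(6 - 56\right) + 125\right)^{2} = \left(-50 + 125\right)^{2} = 75^{2} = 5625$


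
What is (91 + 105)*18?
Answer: 3528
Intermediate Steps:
(91 + 105)*18 = 196*18 = 3528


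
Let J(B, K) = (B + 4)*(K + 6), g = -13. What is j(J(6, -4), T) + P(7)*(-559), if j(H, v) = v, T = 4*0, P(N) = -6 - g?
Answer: -3913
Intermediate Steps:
P(N) = 7 (P(N) = -6 - 1*(-13) = -6 + 13 = 7)
T = 0
J(B, K) = (4 + B)*(6 + K)
j(J(6, -4), T) + P(7)*(-559) = 0 + 7*(-559) = 0 - 3913 = -3913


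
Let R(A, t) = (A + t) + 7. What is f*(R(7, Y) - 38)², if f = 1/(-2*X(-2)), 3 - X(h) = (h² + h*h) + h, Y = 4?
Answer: 200/3 ≈ 66.667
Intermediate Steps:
X(h) = 3 - h - 2*h² (X(h) = 3 - ((h² + h*h) + h) = 3 - ((h² + h²) + h) = 3 - (2*h² + h) = 3 - (h + 2*h²) = 3 + (-h - 2*h²) = 3 - h - 2*h²)
R(A, t) = 7 + A + t
f = ⅙ (f = 1/(-2*(3 - 1*(-2) - 2*(-2)²)) = 1/(-2*(3 + 2 - 2*4)) = 1/(-2*(3 + 2 - 8)) = 1/(-2*(-3)) = 1/6 = ⅙ ≈ 0.16667)
f*(R(7, Y) - 38)² = ((7 + 7 + 4) - 38)²/6 = (18 - 38)²/6 = (⅙)*(-20)² = (⅙)*400 = 200/3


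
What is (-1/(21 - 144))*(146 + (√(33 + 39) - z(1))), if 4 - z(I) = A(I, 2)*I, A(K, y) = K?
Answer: 143/123 + 2*√2/41 ≈ 1.2316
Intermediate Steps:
z(I) = 4 - I² (z(I) = 4 - I*I = 4 - I²)
(-1/(21 - 144))*(146 + (√(33 + 39) - z(1))) = (-1/(21 - 144))*(146 + (√(33 + 39) - (4 - 1*1²))) = (-1/(-123))*(146 + (√72 - (4 - 1*1))) = (-1*(-1/123))*(146 + (6*√2 - (4 - 1))) = (146 + (6*√2 - 1*3))/123 = (146 + (6*√2 - 3))/123 = (146 + (-3 + 6*√2))/123 = (143 + 6*√2)/123 = 143/123 + 2*√2/41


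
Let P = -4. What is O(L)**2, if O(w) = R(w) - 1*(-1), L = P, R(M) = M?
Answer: 9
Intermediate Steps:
L = -4
O(w) = 1 + w (O(w) = w - 1*(-1) = w + 1 = 1 + w)
O(L)**2 = (1 - 4)**2 = (-3)**2 = 9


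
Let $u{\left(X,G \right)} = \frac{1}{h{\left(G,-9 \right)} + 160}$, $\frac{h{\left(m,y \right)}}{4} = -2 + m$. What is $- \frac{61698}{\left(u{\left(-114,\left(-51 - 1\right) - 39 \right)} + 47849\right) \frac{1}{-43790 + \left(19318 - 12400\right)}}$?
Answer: $\frac{22965946432}{483047} \approx 47544.0$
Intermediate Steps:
$h{\left(m,y \right)} = -8 + 4 m$ ($h{\left(m,y \right)} = 4 \left(-2 + m\right) = -8 + 4 m$)
$u{\left(X,G \right)} = \frac{1}{152 + 4 G}$ ($u{\left(X,G \right)} = \frac{1}{\left(-8 + 4 G\right) + 160} = \frac{1}{152 + 4 G}$)
$- \frac{61698}{\left(u{\left(-114,\left(-51 - 1\right) - 39 \right)} + 47849\right) \frac{1}{-43790 + \left(19318 - 12400\right)}} = - \frac{61698}{\left(\frac{1}{4 \left(38 - 91\right)} + 47849\right) \frac{1}{-43790 + \left(19318 - 12400\right)}} = - \frac{61698}{\left(\frac{1}{4 \left(38 - 91\right)} + 47849\right) \frac{1}{-43790 + 6918}} = - \frac{61698}{\left(\frac{1}{4 \left(38 - 91\right)} + 47849\right) \frac{1}{-36872}} = - \frac{61698}{\left(\frac{1}{4 \left(-53\right)} + 47849\right) \left(- \frac{1}{36872}\right)} = - \frac{61698}{\left(\frac{1}{4} \left(- \frac{1}{53}\right) + 47849\right) \left(- \frac{1}{36872}\right)} = - \frac{61698}{\left(- \frac{1}{212} + 47849\right) \left(- \frac{1}{36872}\right)} = - \frac{61698}{\frac{10143987}{212} \left(- \frac{1}{36872}\right)} = - \frac{61698}{- \frac{10143987}{7816864}} = \left(-61698\right) \left(- \frac{7816864}{10143987}\right) = \frac{22965946432}{483047}$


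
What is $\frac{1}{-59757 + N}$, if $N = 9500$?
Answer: $- \frac{1}{50257} \approx -1.9898 \cdot 10^{-5}$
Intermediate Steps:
$\frac{1}{-59757 + N} = \frac{1}{-59757 + 9500} = \frac{1}{-50257} = - \frac{1}{50257}$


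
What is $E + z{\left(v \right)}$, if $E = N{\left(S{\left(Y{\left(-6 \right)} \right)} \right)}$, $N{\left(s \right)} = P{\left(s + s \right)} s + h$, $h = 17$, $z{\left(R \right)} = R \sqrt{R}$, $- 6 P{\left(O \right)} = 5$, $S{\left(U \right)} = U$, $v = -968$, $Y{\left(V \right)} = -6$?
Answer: $22 - 21296 i \sqrt{2} \approx 22.0 - 30117.0 i$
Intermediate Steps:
$P{\left(O \right)} = - \frac{5}{6}$ ($P{\left(O \right)} = \left(- \frac{1}{6}\right) 5 = - \frac{5}{6}$)
$z{\left(R \right)} = R^{\frac{3}{2}}$
$N{\left(s \right)} = 17 - \frac{5 s}{6}$ ($N{\left(s \right)} = - \frac{5 s}{6} + 17 = 17 - \frac{5 s}{6}$)
$E = 22$ ($E = 17 - -5 = 17 + 5 = 22$)
$E + z{\left(v \right)} = 22 + \left(-968\right)^{\frac{3}{2}} = 22 - 21296 i \sqrt{2}$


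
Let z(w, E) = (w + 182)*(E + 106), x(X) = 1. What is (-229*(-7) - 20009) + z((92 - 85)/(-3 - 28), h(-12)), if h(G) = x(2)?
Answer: 32359/31 ≈ 1043.8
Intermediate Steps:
h(G) = 1
z(w, E) = (106 + E)*(182 + w) (z(w, E) = (182 + w)*(106 + E) = (106 + E)*(182 + w))
(-229*(-7) - 20009) + z((92 - 85)/(-3 - 28), h(-12)) = (-229*(-7) - 20009) + (19292 + 106*((92 - 85)/(-3 - 28)) + 182*1 + 1*((92 - 85)/(-3 - 28))) = (1603 - 20009) + (19292 + 106*(7/(-31)) + 182 + 1*(7/(-31))) = -18406 + (19292 + 106*(7*(-1/31)) + 182 + 1*(7*(-1/31))) = -18406 + (19292 + 106*(-7/31) + 182 + 1*(-7/31)) = -18406 + (19292 - 742/31 + 182 - 7/31) = -18406 + 602945/31 = 32359/31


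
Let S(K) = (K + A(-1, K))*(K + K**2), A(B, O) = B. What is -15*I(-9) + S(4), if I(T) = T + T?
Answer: 330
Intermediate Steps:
I(T) = 2*T
S(K) = (-1 + K)*(K + K**2) (S(K) = (K - 1)*(K + K**2) = (-1 + K)*(K + K**2))
-15*I(-9) + S(4) = -30*(-9) + (4**3 - 1*4) = -15*(-18) + (64 - 4) = 270 + 60 = 330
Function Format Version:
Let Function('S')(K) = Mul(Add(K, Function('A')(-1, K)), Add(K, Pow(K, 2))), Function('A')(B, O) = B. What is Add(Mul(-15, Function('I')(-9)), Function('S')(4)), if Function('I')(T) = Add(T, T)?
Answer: 330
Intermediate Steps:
Function('I')(T) = Mul(2, T)
Function('S')(K) = Mul(Add(-1, K), Add(K, Pow(K, 2))) (Function('S')(K) = Mul(Add(K, -1), Add(K, Pow(K, 2))) = Mul(Add(-1, K), Add(K, Pow(K, 2))))
Add(Mul(-15, Function('I')(-9)), Function('S')(4)) = Add(Mul(-15, Mul(2, -9)), Add(Pow(4, 3), Mul(-1, 4))) = Add(Mul(-15, -18), Add(64, -4)) = Add(270, 60) = 330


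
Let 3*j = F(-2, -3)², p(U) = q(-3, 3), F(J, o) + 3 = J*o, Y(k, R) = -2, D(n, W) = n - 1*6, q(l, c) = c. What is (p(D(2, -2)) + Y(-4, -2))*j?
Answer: 3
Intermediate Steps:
D(n, W) = -6 + n (D(n, W) = n - 6 = -6 + n)
F(J, o) = -3 + J*o
p(U) = 3
j = 3 (j = (-3 - 2*(-3))²/3 = (-3 + 6)²/3 = (⅓)*3² = (⅓)*9 = 3)
(p(D(2, -2)) + Y(-4, -2))*j = (3 - 2)*3 = 1*3 = 3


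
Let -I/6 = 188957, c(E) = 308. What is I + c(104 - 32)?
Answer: -1133434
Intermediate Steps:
I = -1133742 (I = -6*188957 = -1133742)
I + c(104 - 32) = -1133742 + 308 = -1133434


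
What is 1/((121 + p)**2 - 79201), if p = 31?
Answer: -1/56097 ≈ -1.7826e-5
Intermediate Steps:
1/((121 + p)**2 - 79201) = 1/((121 + 31)**2 - 79201) = 1/(152**2 - 79201) = 1/(23104 - 79201) = 1/(-56097) = -1/56097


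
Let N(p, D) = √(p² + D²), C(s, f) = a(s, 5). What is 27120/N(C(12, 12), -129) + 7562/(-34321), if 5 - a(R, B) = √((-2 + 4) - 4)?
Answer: √2*(13560 - 3781*√(16664 - 10*I*√2)/34321)/√(8332 - 5*I*√2) ≈ 209.87 + 0.089147*I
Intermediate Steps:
a(R, B) = 5 - I*√2 (a(R, B) = 5 - √((-2 + 4) - 4) = 5 - √(2 - 4) = 5 - √(-2) = 5 - I*√2)
C(s, f) = 5 - I*√2
N(p, D) = √(D² + p²)
27120/N(C(12, 12), -129) + 7562/(-34321) = 27120/(√((-129)² + (5 - I*√2)²)) + 7562/(-34321) = 27120/(√(16641 + (5 - I*√2)²)) + 7562*(-1/34321) = 27120/√(16641 + (5 - I*√2)²) - 7562/34321 = -7562/34321 + 27120/√(16641 + (5 - I*√2)²)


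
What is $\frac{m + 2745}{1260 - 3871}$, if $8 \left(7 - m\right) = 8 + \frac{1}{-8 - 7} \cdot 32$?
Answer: $- \frac{41269}{39165} \approx -1.0537$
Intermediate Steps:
$m = \frac{94}{15}$ ($m = 7 - \frac{8 + \frac{1}{-8 - 7} \cdot 32}{8} = 7 - \frac{8 + \frac{1}{-15} \cdot 32}{8} = 7 - \frac{8 - \frac{32}{15}}{8} = 7 - \frac{11}{15} = \frac{94}{15} \approx 6.2667$)
$\frac{m + 2745}{1260 - 3871} = \frac{\frac{94}{15} + 2745}{1260 - 3871} = \frac{41269}{15 \left(-2611\right)} = \frac{41269}{15} \left(- \frac{1}{2611}\right) = - \frac{41269}{39165}$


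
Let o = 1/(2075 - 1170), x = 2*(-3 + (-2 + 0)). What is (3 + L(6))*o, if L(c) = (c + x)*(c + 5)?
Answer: -41/905 ≈ -0.045304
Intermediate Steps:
x = -10 (x = 2*(-3 - 2) = 2*(-5) = -10)
L(c) = (-10 + c)*(5 + c) (L(c) = (c - 10)*(c + 5) = (-10 + c)*(5 + c))
o = 1/905 ≈ 0.0011050
(3 + L(6))*o = (3 + (-50 + 6**2 - 5*6))*(1/905) = (3 + (-50 + 36 - 30))*(1/905) = (3 - 44)*(1/905) = -41*1/905 = -41/905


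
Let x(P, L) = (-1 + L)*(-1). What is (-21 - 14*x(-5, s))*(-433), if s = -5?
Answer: 45465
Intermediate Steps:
x(P, L) = 1 - L
(-21 - 14*x(-5, s))*(-433) = (-21 - 14*(1 - 1*(-5)))*(-433) = (-21 - 14*(1 + 5))*(-433) = (-21 - 14*6)*(-433) = (-21 - 84)*(-433) = -105*(-433) = 45465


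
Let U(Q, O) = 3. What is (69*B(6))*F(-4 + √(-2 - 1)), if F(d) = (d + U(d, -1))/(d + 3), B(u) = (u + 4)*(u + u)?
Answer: 8280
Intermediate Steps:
B(u) = 2*u*(4 + u) (B(u) = (4 + u)*(2*u) = 2*u*(4 + u))
F(d) = 1 (F(d) = (d + 3)/(d + 3) = (3 + d)/(3 + d) = 1)
(69*B(6))*F(-4 + √(-2 - 1)) = (69*(2*6*(4 + 6)))*1 = (69*(2*6*10))*1 = (69*120)*1 = 8280*1 = 8280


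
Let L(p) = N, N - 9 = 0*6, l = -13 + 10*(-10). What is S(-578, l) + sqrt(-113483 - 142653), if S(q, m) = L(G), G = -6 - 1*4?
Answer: 9 + 2*I*sqrt(64034) ≈ 9.0 + 506.1*I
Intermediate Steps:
G = -10 (G = -6 - 4 = -10)
l = -113 (l = -13 - 100 = -113)
N = 9 (N = 9 + 0*6 = 9 + 0 = 9)
L(p) = 9
S(q, m) = 9
S(-578, l) + sqrt(-113483 - 142653) = 9 + sqrt(-113483 - 142653) = 9 + sqrt(-256136) = 9 + 2*I*sqrt(64034)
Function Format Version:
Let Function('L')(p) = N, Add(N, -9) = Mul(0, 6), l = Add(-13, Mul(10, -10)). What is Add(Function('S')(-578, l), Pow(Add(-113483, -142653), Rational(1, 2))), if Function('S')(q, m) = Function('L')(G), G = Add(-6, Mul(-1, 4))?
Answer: Add(9, Mul(2, I, Pow(64034, Rational(1, 2)))) ≈ Add(9.0000, Mul(506.10, I))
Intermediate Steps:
G = -10 (G = Add(-6, -4) = -10)
l = -113 (l = Add(-13, -100) = -113)
N = 9 (N = Add(9, Mul(0, 6)) = Add(9, 0) = 9)
Function('L')(p) = 9
Function('S')(q, m) = 9
Add(Function('S')(-578, l), Pow(Add(-113483, -142653), Rational(1, 2))) = Add(9, Pow(Add(-113483, -142653), Rational(1, 2))) = Add(9, Pow(-256136, Rational(1, 2))) = Add(9, Mul(2, I, Pow(64034, Rational(1, 2))))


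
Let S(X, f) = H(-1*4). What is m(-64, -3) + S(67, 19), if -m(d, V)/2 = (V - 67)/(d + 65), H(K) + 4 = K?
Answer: 132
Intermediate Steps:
H(K) = -4 + K
S(X, f) = -8 (S(X, f) = -4 - 1*4 = -4 - 4 = -8)
m(d, V) = -2*(-67 + V)/(65 + d) (m(d, V) = -2*(V - 67)/(d + 65) = -2*(-67 + V)/(65 + d))
m(-64, -3) + S(67, 19) = 2*(67 - 1*(-3))/(65 - 64) - 8 = 2*(67 + 3)/1 - 8 = 2*1*70 - 8 = 140 - 8 = 132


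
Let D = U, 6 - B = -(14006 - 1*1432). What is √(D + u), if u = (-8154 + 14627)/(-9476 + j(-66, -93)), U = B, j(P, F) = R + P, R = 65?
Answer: √1549784431/351 ≈ 112.16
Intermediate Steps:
B = 12580 (B = 6 - (-1)*(14006 - 1*1432) = 6 - (-1)*(14006 - 1432) = 6 - (-1)*12574 = 6 - 1*(-12574) = 6 + 12574 = 12580)
j(P, F) = 65 + P
U = 12580
D = 12580
u = -6473/9477 (u = (-8154 + 14627)/(-9476 + (65 - 66)) = 6473/(-9476 - 1) = 6473/(-9477) = 6473*(-1/9477) = -6473/9477 ≈ -0.68302)
√(D + u) = √(12580 - 6473/9477) = √(119214187/9477) = √1549784431/351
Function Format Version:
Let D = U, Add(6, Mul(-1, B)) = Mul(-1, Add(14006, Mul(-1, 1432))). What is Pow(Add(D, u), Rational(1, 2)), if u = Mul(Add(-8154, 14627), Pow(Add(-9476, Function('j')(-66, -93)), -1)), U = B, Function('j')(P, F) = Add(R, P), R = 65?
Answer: Mul(Rational(1, 351), Pow(1549784431, Rational(1, 2))) ≈ 112.16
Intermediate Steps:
B = 12580 (B = Add(6, Mul(-1, Mul(-1, Add(14006, Mul(-1, 1432))))) = Add(6, Mul(-1, Mul(-1, Add(14006, -1432)))) = Add(6, Mul(-1, Mul(-1, 12574))) = Add(6, Mul(-1, -12574)) = Add(6, 12574) = 12580)
Function('j')(P, F) = Add(65, P)
U = 12580
D = 12580
u = Rational(-6473, 9477) (u = Mul(Add(-8154, 14627), Pow(Add(-9476, Add(65, -66)), -1)) = Mul(6473, Pow(Add(-9476, -1), -1)) = Mul(6473, Pow(-9477, -1)) = Mul(6473, Rational(-1, 9477)) = Rational(-6473, 9477) ≈ -0.68302)
Pow(Add(D, u), Rational(1, 2)) = Pow(Add(12580, Rational(-6473, 9477)), Rational(1, 2)) = Pow(Rational(119214187, 9477), Rational(1, 2)) = Mul(Rational(1, 351), Pow(1549784431, Rational(1, 2)))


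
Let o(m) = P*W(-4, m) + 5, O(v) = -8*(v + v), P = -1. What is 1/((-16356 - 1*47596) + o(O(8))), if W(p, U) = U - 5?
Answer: -1/63814 ≈ -1.5671e-5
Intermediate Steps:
O(v) = -16*v
W(p, U) = -5 + U
o(m) = 10 - m (o(m) = -(-5 + m) + 5 = (5 - m) + 5 = 10 - m)
1/((-16356 - 1*47596) + o(O(8))) = 1/((-16356 - 1*47596) + (10 - (-16)*8)) = 1/((-16356 - 47596) + (10 - 1*(-128))) = 1/(-63952 + (10 + 128)) = 1/(-63952 + 138) = 1/(-63814) = -1/63814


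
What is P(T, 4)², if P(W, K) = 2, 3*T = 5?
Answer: 4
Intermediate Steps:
T = 5/3 (T = (⅓)*5 = 5/3 ≈ 1.6667)
P(T, 4)² = 2² = 4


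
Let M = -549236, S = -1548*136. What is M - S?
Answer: -338708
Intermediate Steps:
S = -210528
M - S = -549236 - 1*(-210528) = -549236 + 210528 = -338708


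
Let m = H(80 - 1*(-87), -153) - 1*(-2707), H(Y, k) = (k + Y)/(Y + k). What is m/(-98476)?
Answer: -677/24619 ≈ -0.027499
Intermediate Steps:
H(Y, k) = 1 (H(Y, k) = (Y + k)/(Y + k) = 1)
m = 2708 (m = 1 - 1*(-2707) = 1 + 2707 = 2708)
m/(-98476) = 2708/(-98476) = 2708*(-1/98476) = -677/24619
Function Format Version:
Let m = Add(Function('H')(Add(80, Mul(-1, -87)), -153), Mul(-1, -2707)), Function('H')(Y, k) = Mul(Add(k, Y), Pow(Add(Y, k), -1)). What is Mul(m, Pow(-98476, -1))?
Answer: Rational(-677, 24619) ≈ -0.027499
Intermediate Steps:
Function('H')(Y, k) = 1 (Function('H')(Y, k) = Mul(Add(Y, k), Pow(Add(Y, k), -1)) = 1)
m = 2708 (m = Add(1, Mul(-1, -2707)) = Add(1, 2707) = 2708)
Mul(m, Pow(-98476, -1)) = Mul(2708, Pow(-98476, -1)) = Mul(2708, Rational(-1, 98476)) = Rational(-677, 24619)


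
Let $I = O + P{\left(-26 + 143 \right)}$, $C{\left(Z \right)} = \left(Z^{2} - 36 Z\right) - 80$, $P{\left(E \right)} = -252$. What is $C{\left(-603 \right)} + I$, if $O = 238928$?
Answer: $623913$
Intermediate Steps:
$C{\left(Z \right)} = -80 + Z^{2} - 36 Z$
$I = 238676$ ($I = 238928 - 252 = 238676$)
$C{\left(-603 \right)} + I = \left(-80 + \left(-603\right)^{2} - -21708\right) + 238676 = \left(-80 + 363609 + 21708\right) + 238676 = 385237 + 238676 = 623913$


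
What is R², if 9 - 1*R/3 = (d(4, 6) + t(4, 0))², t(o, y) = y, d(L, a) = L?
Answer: 441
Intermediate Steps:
R = -21 (R = 27 - 3*(4 + 0)² = 27 - 3*4² = 27 - 3*16 = 27 - 48 = -21)
R² = (-21)² = 441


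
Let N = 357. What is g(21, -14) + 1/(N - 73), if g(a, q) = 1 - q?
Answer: 4261/284 ≈ 15.004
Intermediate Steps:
g(21, -14) + 1/(N - 73) = (1 - 1*(-14)) + 1/(357 - 73) = (1 + 14) + 1/284 = 15 + 1/284 = 4261/284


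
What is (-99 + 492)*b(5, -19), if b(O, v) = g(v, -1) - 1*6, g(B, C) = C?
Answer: -2751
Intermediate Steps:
b(O, v) = -7 (b(O, v) = -1 - 1*6 = -1 - 6 = -7)
(-99 + 492)*b(5, -19) = (-99 + 492)*(-7) = 393*(-7) = -2751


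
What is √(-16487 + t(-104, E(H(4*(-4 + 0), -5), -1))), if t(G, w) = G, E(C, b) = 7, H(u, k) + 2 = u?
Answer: I*√16591 ≈ 128.81*I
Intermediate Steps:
H(u, k) = -2 + u
√(-16487 + t(-104, E(H(4*(-4 + 0), -5), -1))) = √(-16487 - 104) = √(-16591) = I*√16591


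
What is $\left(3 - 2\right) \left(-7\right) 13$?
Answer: $-91$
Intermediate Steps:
$\left(3 - 2\right) \left(-7\right) 13 = 1 \left(-7\right) 13 = \left(-7\right) 13 = -91$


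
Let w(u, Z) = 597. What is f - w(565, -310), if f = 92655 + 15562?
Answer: 107620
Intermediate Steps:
f = 108217
f - w(565, -310) = 108217 - 1*597 = 108217 - 597 = 107620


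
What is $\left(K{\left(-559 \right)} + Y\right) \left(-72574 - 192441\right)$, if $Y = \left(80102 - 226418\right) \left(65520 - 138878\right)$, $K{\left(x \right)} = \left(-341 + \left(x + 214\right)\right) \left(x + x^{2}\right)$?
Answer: $-2787817510599540$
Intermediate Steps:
$K{\left(x \right)} = \left(-127 + x\right) \left(x + x^{2}\right)$ ($K{\left(x \right)} = \left(-341 + \left(214 + x\right)\right) \left(x + x^{2}\right) = \left(-127 + x\right) \left(x + x^{2}\right)$)
$Y = 10733449128$ ($Y = - 146316 \left(65520 - 138878\right) = \left(-146316\right) \left(-73358\right) = 10733449128$)
$\left(K{\left(-559 \right)} + Y\right) \left(-72574 - 192441\right) = \left(- 559 \left(-127 + \left(-559\right)^{2} - -70434\right) + 10733449128\right) \left(-72574 - 192441\right) = \left(- 559 \left(-127 + 312481 + 70434\right) + 10733449128\right) \left(-265015\right) = \left(\left(-559\right) 382788 + 10733449128\right) \left(-265015\right) = \left(-213978492 + 10733449128\right) \left(-265015\right) = 10519470636 \left(-265015\right) = -2787817510599540$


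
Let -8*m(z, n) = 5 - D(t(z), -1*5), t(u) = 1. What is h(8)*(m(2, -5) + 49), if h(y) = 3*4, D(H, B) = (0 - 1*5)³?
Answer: 393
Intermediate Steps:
D(H, B) = -125 (D(H, B) = (0 - 5)³ = (-5)³ = -125)
m(z, n) = -65/4 (m(z, n) = -(5 - 1*(-125))/8 = -(5 + 125)/8 = -⅛*130 = -65/4)
h(y) = 12
h(8)*(m(2, -5) + 49) = 12*(-65/4 + 49) = 12*(131/4) = 393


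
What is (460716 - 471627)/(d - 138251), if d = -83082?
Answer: 10911/221333 ≈ 0.049297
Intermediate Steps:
(460716 - 471627)/(d - 138251) = (460716 - 471627)/(-83082 - 138251) = -10911/(-221333) = -10911*(-1/221333) = 10911/221333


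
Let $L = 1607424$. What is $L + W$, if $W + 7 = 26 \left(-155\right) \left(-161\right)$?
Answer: $2256247$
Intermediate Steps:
$W = 648823$ ($W = -7 + 26 \left(-155\right) \left(-161\right) = -7 - -648830 = -7 + 648830 = 648823$)
$L + W = 1607424 + 648823 = 2256247$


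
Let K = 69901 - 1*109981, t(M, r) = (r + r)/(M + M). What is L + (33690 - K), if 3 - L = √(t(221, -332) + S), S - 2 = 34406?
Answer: 73773 - 2*√420111939/221 ≈ 73588.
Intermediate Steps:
t(M, r) = r/M (t(M, r) = (2*r)/((2*M)) = (2*r)*(1/(2*M)) = r/M)
K = -40080 (K = 69901 - 109981 = -40080)
S = 34408 (S = 2 + 34406 = 34408)
L = 3 - 2*√420111939/221 (L = 3 - √(-332/221 + 34408) = 3 - √(7603836/221) = 3 - 2*√420111939/221 ≈ -182.49)
L + (33690 - K) = (3 - 2*√420111939/221) + (33690 - 1*(-40080)) = (3 - 2*√420111939/221) + (33690 + 40080) = (3 - 2*√420111939/221) + 73770 = 73773 - 2*√420111939/221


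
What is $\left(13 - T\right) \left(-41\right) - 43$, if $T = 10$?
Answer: $-166$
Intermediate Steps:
$\left(13 - T\right) \left(-41\right) - 43 = \left(13 - 10\right) \left(-41\right) - 43 = 3 \left(-41\right) - 43 = -123 - 43 = -166$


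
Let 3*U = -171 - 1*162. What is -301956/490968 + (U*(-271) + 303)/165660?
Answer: -243780967/564817770 ≈ -0.43161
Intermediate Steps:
U = -111 (U = (-171 - 1*162)/3 = (-171 - 162)/3 = (⅓)*(-333) = -111)
-301956/490968 + (U*(-271) + 303)/165660 = -301956/490968 + (-111*(-271) + 303)/165660 = -301956*1/490968 + (30081 + 303)*(1/165660) = -25163/40914 + 30384*(1/165660) = -25163/40914 + 2532/13805 = -243780967/564817770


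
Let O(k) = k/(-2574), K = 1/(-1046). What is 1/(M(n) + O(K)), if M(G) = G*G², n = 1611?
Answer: 2692404/11257108405752925 ≈ 2.3917e-10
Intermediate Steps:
M(G) = G³
K = -1/1046 ≈ -0.00095602
O(k) = -k/2574 (O(k) = k*(-1/2574) = -k/2574)
1/(M(n) + O(K)) = 1/(1611³ - 1/2574*(-1/1046)) = 1/(4181062131 + 1/2692404) = 1/(11257108405752925/2692404) = 2692404/11257108405752925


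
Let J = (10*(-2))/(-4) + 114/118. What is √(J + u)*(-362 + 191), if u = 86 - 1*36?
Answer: -171*√194818/59 ≈ -1279.3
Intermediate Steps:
u = 50 (u = 86 - 36 = 50)
J = 352/59 (J = -20*(-¼) + 114*(1/118) = 5 + 57/59 = 352/59 ≈ 5.9661)
√(J + u)*(-362 + 191) = √(352/59 + 50)*(-362 + 191) = √(3302/59)*(-171) = (√194818/59)*(-171) = -171*√194818/59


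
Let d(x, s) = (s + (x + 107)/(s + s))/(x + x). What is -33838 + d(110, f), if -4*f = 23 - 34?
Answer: -327549983/9680 ≈ -33838.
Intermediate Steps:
f = 11/4 (f = -(23 - 34)/4 = -¼*(-11) = 11/4 ≈ 2.7500)
d(x, s) = (s + (107 + x)/(2*s))/(2*x) (d(x, s) = (s + (107 + x)/((2*s)))/((2*x)) = (s + (107 + x)*(1/(2*s)))*(1/(2*x)) = (s + (107 + x)/(2*s))*(1/(2*x)) = (s + (107 + x)/(2*s))/(2*x))
-33838 + d(110, f) = -33838 + (¼)*(107 + 110 + 2*(11/4)²)/((11/4)*110) = -33838 + (¼)*(4/11)*(1/110)*(107 + 110 + 2*(121/16)) = -33838 + (¼)*(4/11)*(1/110)*(107 + 110 + 121/8) = -33838 + (¼)*(4/11)*(1/110)*(1857/8) = -33838 + 1857/9680 = -327549983/9680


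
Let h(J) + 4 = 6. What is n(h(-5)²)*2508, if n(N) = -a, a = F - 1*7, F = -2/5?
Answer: 92796/5 ≈ 18559.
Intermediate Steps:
h(J) = 2 (h(J) = -4 + 6 = 2)
F = -⅖ (F = -2*⅕ = -⅖ ≈ -0.40000)
a = -37/5 (a = -⅖ - 1*7 = -⅖ - 7 = -37/5 ≈ -7.4000)
n(N) = 37/5 (n(N) = -1*(-37/5) = 37/5)
n(h(-5)²)*2508 = (37/5)*2508 = 92796/5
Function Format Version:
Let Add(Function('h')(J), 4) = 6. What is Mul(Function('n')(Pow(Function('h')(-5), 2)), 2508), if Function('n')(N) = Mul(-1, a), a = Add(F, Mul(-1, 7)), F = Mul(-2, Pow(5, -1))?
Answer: Rational(92796, 5) ≈ 18559.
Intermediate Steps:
Function('h')(J) = 2 (Function('h')(J) = Add(-4, 6) = 2)
F = Rational(-2, 5) (F = Mul(-2, Rational(1, 5)) = Rational(-2, 5) ≈ -0.40000)
a = Rational(-37, 5) (a = Add(Rational(-2, 5), Mul(-1, 7)) = Add(Rational(-2, 5), -7) = Rational(-37, 5) ≈ -7.4000)
Function('n')(N) = Rational(37, 5) (Function('n')(N) = Mul(-1, Rational(-37, 5)) = Rational(37, 5))
Mul(Function('n')(Pow(Function('h')(-5), 2)), 2508) = Mul(Rational(37, 5), 2508) = Rational(92796, 5)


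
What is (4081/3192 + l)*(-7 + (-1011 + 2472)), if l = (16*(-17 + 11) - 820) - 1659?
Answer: -853219559/228 ≈ -3.7422e+6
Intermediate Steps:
l = -2575 (l = (16*(-6) - 820) - 1659 = (-96 - 820) - 1659 = -916 - 1659 = -2575)
(4081/3192 + l)*(-7 + (-1011 + 2472)) = (4081/3192 - 2575)*(-7 + (-1011 + 2472)) = (4081*(1/3192) - 2575)*(-7 + 1461) = (583/456 - 2575)*1454 = -1173617/456*1454 = -853219559/228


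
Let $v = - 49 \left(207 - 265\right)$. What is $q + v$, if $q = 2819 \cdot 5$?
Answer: $16937$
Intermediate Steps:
$q = 14095$
$v = 2842$ ($v = - 49 \left(207 - 265\right) = \left(-49\right) \left(-58\right) = 2842$)
$q + v = 14095 + 2842 = 16937$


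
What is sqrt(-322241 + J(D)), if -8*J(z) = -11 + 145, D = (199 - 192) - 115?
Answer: I*sqrt(1289031)/2 ≈ 567.68*I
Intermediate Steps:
D = -108 (D = 7 - 115 = -108)
J(z) = -67/4 (J(z) = -(-11 + 145)/8 = -1/8*134 = -67/4)
sqrt(-322241 + J(D)) = sqrt(-322241 - 67/4) = sqrt(-1289031/4) = I*sqrt(1289031)/2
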